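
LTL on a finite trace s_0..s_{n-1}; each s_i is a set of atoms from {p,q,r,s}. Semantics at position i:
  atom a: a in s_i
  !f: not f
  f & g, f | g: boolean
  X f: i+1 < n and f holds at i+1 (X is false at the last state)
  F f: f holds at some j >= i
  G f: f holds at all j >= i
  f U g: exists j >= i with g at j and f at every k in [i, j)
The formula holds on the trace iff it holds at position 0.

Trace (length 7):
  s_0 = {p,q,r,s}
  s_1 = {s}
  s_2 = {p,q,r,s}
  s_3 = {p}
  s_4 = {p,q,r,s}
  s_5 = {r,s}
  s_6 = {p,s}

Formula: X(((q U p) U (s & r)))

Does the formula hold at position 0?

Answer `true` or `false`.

Answer: false

Derivation:
s_0={p,q,r,s}: X(((q U p) U (s & r)))=False ((q U p) U (s & r))=True (q U p)=True q=True p=True (s & r)=True s=True r=True
s_1={s}: X(((q U p) U (s & r)))=True ((q U p) U (s & r))=False (q U p)=False q=False p=False (s & r)=False s=True r=False
s_2={p,q,r,s}: X(((q U p) U (s & r)))=True ((q U p) U (s & r))=True (q U p)=True q=True p=True (s & r)=True s=True r=True
s_3={p}: X(((q U p) U (s & r)))=True ((q U p) U (s & r))=True (q U p)=True q=False p=True (s & r)=False s=False r=False
s_4={p,q,r,s}: X(((q U p) U (s & r)))=True ((q U p) U (s & r))=True (q U p)=True q=True p=True (s & r)=True s=True r=True
s_5={r,s}: X(((q U p) U (s & r)))=False ((q U p) U (s & r))=True (q U p)=False q=False p=False (s & r)=True s=True r=True
s_6={p,s}: X(((q U p) U (s & r)))=False ((q U p) U (s & r))=False (q U p)=True q=False p=True (s & r)=False s=True r=False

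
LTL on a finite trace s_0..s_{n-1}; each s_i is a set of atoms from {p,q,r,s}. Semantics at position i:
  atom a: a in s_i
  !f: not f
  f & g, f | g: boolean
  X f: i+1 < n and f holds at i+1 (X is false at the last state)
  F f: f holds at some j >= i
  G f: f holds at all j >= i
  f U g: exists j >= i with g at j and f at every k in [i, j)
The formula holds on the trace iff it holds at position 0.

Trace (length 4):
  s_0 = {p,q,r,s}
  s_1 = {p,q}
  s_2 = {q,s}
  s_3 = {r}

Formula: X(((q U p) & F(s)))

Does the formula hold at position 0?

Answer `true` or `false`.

Answer: true

Derivation:
s_0={p,q,r,s}: X(((q U p) & F(s)))=True ((q U p) & F(s))=True (q U p)=True q=True p=True F(s)=True s=True
s_1={p,q}: X(((q U p) & F(s)))=False ((q U p) & F(s))=True (q U p)=True q=True p=True F(s)=True s=False
s_2={q,s}: X(((q U p) & F(s)))=False ((q U p) & F(s))=False (q U p)=False q=True p=False F(s)=True s=True
s_3={r}: X(((q U p) & F(s)))=False ((q U p) & F(s))=False (q U p)=False q=False p=False F(s)=False s=False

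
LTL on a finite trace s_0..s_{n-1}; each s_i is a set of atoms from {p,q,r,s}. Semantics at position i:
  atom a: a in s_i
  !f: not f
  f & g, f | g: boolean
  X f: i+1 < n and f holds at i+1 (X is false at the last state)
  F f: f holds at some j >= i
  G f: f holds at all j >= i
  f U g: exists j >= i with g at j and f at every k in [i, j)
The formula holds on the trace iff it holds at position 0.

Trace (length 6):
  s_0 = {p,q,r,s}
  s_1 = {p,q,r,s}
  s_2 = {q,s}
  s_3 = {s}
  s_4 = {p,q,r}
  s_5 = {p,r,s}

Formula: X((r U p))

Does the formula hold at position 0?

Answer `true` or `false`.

s_0={p,q,r,s}: X((r U p))=True (r U p)=True r=True p=True
s_1={p,q,r,s}: X((r U p))=False (r U p)=True r=True p=True
s_2={q,s}: X((r U p))=False (r U p)=False r=False p=False
s_3={s}: X((r U p))=True (r U p)=False r=False p=False
s_4={p,q,r}: X((r U p))=True (r U p)=True r=True p=True
s_5={p,r,s}: X((r U p))=False (r U p)=True r=True p=True

Answer: true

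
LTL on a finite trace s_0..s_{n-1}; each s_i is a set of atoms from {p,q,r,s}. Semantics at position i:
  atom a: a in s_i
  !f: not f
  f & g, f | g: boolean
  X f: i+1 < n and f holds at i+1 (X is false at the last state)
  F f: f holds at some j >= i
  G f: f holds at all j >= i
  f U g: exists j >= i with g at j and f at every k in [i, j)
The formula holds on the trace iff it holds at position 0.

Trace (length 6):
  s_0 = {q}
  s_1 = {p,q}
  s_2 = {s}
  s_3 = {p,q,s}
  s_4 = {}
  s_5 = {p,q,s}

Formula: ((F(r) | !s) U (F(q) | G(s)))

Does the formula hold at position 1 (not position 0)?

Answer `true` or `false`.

Answer: true

Derivation:
s_0={q}: ((F(r) | !s) U (F(q) | G(s)))=True (F(r) | !s)=True F(r)=False r=False !s=True s=False (F(q) | G(s))=True F(q)=True q=True G(s)=False
s_1={p,q}: ((F(r) | !s) U (F(q) | G(s)))=True (F(r) | !s)=True F(r)=False r=False !s=True s=False (F(q) | G(s))=True F(q)=True q=True G(s)=False
s_2={s}: ((F(r) | !s) U (F(q) | G(s)))=True (F(r) | !s)=False F(r)=False r=False !s=False s=True (F(q) | G(s))=True F(q)=True q=False G(s)=False
s_3={p,q,s}: ((F(r) | !s) U (F(q) | G(s)))=True (F(r) | !s)=False F(r)=False r=False !s=False s=True (F(q) | G(s))=True F(q)=True q=True G(s)=False
s_4={}: ((F(r) | !s) U (F(q) | G(s)))=True (F(r) | !s)=True F(r)=False r=False !s=True s=False (F(q) | G(s))=True F(q)=True q=False G(s)=False
s_5={p,q,s}: ((F(r) | !s) U (F(q) | G(s)))=True (F(r) | !s)=False F(r)=False r=False !s=False s=True (F(q) | G(s))=True F(q)=True q=True G(s)=True
Evaluating at position 1: result = True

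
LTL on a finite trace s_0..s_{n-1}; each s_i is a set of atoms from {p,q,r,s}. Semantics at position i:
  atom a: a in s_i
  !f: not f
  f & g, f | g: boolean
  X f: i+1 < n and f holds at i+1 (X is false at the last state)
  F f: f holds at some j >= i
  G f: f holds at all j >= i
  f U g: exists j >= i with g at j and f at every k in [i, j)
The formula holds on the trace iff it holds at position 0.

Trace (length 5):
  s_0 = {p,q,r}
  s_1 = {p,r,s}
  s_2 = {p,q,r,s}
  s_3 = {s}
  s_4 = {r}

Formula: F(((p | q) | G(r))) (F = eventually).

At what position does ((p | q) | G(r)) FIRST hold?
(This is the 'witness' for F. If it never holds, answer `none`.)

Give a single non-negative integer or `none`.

s_0={p,q,r}: ((p | q) | G(r))=True (p | q)=True p=True q=True G(r)=False r=True
s_1={p,r,s}: ((p | q) | G(r))=True (p | q)=True p=True q=False G(r)=False r=True
s_2={p,q,r,s}: ((p | q) | G(r))=True (p | q)=True p=True q=True G(r)=False r=True
s_3={s}: ((p | q) | G(r))=False (p | q)=False p=False q=False G(r)=False r=False
s_4={r}: ((p | q) | G(r))=True (p | q)=False p=False q=False G(r)=True r=True
F(((p | q) | G(r))) holds; first witness at position 0.

Answer: 0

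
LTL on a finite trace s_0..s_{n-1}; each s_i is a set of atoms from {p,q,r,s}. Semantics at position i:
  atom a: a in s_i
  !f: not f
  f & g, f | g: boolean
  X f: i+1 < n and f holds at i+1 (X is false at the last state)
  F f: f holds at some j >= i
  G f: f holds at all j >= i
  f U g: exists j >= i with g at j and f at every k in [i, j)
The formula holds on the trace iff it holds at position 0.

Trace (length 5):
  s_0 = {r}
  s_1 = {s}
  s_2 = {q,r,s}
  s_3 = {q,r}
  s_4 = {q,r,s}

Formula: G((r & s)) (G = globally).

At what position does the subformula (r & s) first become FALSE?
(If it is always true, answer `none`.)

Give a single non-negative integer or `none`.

Answer: 0

Derivation:
s_0={r}: (r & s)=False r=True s=False
s_1={s}: (r & s)=False r=False s=True
s_2={q,r,s}: (r & s)=True r=True s=True
s_3={q,r}: (r & s)=False r=True s=False
s_4={q,r,s}: (r & s)=True r=True s=True
G((r & s)) holds globally = False
First violation at position 0.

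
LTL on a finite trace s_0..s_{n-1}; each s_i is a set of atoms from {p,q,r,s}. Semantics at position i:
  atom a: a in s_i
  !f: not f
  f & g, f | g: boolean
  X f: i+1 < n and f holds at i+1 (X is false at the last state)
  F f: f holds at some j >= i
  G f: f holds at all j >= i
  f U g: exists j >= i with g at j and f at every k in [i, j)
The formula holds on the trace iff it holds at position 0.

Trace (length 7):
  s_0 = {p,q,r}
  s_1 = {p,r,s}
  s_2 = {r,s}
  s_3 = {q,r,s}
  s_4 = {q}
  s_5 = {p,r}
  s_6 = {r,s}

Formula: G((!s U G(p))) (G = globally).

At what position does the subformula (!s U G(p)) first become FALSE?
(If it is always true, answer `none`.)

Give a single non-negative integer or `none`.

Answer: 0

Derivation:
s_0={p,q,r}: (!s U G(p))=False !s=True s=False G(p)=False p=True
s_1={p,r,s}: (!s U G(p))=False !s=False s=True G(p)=False p=True
s_2={r,s}: (!s U G(p))=False !s=False s=True G(p)=False p=False
s_3={q,r,s}: (!s U G(p))=False !s=False s=True G(p)=False p=False
s_4={q}: (!s U G(p))=False !s=True s=False G(p)=False p=False
s_5={p,r}: (!s U G(p))=False !s=True s=False G(p)=False p=True
s_6={r,s}: (!s U G(p))=False !s=False s=True G(p)=False p=False
G((!s U G(p))) holds globally = False
First violation at position 0.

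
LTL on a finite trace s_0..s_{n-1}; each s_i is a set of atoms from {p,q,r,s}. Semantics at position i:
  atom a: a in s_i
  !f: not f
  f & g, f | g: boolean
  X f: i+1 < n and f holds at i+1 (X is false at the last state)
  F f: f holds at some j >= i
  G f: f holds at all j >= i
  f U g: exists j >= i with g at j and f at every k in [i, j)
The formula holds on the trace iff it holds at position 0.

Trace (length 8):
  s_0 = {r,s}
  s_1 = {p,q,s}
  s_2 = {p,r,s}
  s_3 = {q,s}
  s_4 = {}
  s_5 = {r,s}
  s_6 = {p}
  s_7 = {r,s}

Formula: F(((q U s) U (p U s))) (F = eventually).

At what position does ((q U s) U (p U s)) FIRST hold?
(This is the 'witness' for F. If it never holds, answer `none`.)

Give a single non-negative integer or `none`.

Answer: 0

Derivation:
s_0={r,s}: ((q U s) U (p U s))=True (q U s)=True q=False s=True (p U s)=True p=False
s_1={p,q,s}: ((q U s) U (p U s))=True (q U s)=True q=True s=True (p U s)=True p=True
s_2={p,r,s}: ((q U s) U (p U s))=True (q U s)=True q=False s=True (p U s)=True p=True
s_3={q,s}: ((q U s) U (p U s))=True (q U s)=True q=True s=True (p U s)=True p=False
s_4={}: ((q U s) U (p U s))=False (q U s)=False q=False s=False (p U s)=False p=False
s_5={r,s}: ((q U s) U (p U s))=True (q U s)=True q=False s=True (p U s)=True p=False
s_6={p}: ((q U s) U (p U s))=True (q U s)=False q=False s=False (p U s)=True p=True
s_7={r,s}: ((q U s) U (p U s))=True (q U s)=True q=False s=True (p U s)=True p=False
F(((q U s) U (p U s))) holds; first witness at position 0.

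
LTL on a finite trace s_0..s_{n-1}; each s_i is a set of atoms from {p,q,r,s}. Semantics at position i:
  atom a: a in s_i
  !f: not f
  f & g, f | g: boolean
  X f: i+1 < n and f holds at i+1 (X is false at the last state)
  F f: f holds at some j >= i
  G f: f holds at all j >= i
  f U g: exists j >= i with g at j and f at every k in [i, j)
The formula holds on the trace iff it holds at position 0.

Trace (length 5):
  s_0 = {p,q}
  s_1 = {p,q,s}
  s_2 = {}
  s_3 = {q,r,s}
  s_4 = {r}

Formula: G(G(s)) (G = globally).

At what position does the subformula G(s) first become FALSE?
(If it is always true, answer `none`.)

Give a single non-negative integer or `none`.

Answer: 0

Derivation:
s_0={p,q}: G(s)=False s=False
s_1={p,q,s}: G(s)=False s=True
s_2={}: G(s)=False s=False
s_3={q,r,s}: G(s)=False s=True
s_4={r}: G(s)=False s=False
G(G(s)) holds globally = False
First violation at position 0.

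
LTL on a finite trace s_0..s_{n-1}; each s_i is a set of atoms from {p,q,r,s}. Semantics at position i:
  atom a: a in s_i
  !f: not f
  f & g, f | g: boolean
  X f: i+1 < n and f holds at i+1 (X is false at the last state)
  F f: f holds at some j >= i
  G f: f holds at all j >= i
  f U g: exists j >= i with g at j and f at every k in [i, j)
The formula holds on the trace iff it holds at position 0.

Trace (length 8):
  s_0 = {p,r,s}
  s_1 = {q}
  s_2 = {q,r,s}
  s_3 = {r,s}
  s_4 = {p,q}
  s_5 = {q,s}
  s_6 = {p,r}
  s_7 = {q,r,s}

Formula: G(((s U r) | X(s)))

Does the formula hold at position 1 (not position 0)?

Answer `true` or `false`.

s_0={p,r,s}: G(((s U r) | X(s)))=True ((s U r) | X(s))=True (s U r)=True s=True r=True X(s)=False
s_1={q}: G(((s U r) | X(s)))=True ((s U r) | X(s))=True (s U r)=False s=False r=False X(s)=True
s_2={q,r,s}: G(((s U r) | X(s)))=True ((s U r) | X(s))=True (s U r)=True s=True r=True X(s)=True
s_3={r,s}: G(((s U r) | X(s)))=True ((s U r) | X(s))=True (s U r)=True s=True r=True X(s)=False
s_4={p,q}: G(((s U r) | X(s)))=True ((s U r) | X(s))=True (s U r)=False s=False r=False X(s)=True
s_5={q,s}: G(((s U r) | X(s)))=True ((s U r) | X(s))=True (s U r)=True s=True r=False X(s)=False
s_6={p,r}: G(((s U r) | X(s)))=True ((s U r) | X(s))=True (s U r)=True s=False r=True X(s)=True
s_7={q,r,s}: G(((s U r) | X(s)))=True ((s U r) | X(s))=True (s U r)=True s=True r=True X(s)=False
Evaluating at position 1: result = True

Answer: true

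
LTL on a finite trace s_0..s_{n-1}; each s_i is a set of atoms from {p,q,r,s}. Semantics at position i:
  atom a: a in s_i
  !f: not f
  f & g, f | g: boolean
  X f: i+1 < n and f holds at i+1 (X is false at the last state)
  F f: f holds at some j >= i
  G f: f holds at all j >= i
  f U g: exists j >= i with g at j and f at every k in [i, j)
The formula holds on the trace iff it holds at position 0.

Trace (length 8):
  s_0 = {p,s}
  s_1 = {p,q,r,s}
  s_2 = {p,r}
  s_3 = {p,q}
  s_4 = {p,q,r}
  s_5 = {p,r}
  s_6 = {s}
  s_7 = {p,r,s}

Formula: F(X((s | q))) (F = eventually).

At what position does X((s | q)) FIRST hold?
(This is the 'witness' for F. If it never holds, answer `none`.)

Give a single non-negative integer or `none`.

s_0={p,s}: X((s | q))=True (s | q)=True s=True q=False
s_1={p,q,r,s}: X((s | q))=False (s | q)=True s=True q=True
s_2={p,r}: X((s | q))=True (s | q)=False s=False q=False
s_3={p,q}: X((s | q))=True (s | q)=True s=False q=True
s_4={p,q,r}: X((s | q))=False (s | q)=True s=False q=True
s_5={p,r}: X((s | q))=True (s | q)=False s=False q=False
s_6={s}: X((s | q))=True (s | q)=True s=True q=False
s_7={p,r,s}: X((s | q))=False (s | q)=True s=True q=False
F(X((s | q))) holds; first witness at position 0.

Answer: 0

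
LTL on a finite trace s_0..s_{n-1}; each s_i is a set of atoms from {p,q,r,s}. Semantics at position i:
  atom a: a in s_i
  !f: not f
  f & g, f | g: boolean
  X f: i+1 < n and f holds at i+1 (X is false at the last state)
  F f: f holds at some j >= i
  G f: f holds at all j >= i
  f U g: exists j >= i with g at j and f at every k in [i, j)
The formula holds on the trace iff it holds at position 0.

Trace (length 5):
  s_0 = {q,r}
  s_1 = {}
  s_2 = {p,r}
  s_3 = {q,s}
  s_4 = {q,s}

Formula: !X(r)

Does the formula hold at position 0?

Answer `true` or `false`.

Answer: true

Derivation:
s_0={q,r}: !X(r)=True X(r)=False r=True
s_1={}: !X(r)=False X(r)=True r=False
s_2={p,r}: !X(r)=True X(r)=False r=True
s_3={q,s}: !X(r)=True X(r)=False r=False
s_4={q,s}: !X(r)=True X(r)=False r=False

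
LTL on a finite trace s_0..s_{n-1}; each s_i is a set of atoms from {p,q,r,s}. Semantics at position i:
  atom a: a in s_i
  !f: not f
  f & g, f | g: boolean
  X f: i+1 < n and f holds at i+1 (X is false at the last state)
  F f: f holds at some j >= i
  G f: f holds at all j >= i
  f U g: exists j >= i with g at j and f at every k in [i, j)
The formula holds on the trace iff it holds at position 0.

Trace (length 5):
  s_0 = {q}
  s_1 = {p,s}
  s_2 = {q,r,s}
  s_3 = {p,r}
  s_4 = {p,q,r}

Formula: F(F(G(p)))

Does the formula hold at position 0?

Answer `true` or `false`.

Answer: true

Derivation:
s_0={q}: F(F(G(p)))=True F(G(p))=True G(p)=False p=False
s_1={p,s}: F(F(G(p)))=True F(G(p))=True G(p)=False p=True
s_2={q,r,s}: F(F(G(p)))=True F(G(p))=True G(p)=False p=False
s_3={p,r}: F(F(G(p)))=True F(G(p))=True G(p)=True p=True
s_4={p,q,r}: F(F(G(p)))=True F(G(p))=True G(p)=True p=True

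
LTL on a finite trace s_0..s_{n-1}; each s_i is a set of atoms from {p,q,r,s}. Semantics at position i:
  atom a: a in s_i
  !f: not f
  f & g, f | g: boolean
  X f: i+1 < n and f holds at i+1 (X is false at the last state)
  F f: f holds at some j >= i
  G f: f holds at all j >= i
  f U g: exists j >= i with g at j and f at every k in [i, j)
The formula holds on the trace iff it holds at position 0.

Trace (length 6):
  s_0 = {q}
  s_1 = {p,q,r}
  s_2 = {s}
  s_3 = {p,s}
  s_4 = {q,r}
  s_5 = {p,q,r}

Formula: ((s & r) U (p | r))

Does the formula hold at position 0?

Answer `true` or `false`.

Answer: false

Derivation:
s_0={q}: ((s & r) U (p | r))=False (s & r)=False s=False r=False (p | r)=False p=False
s_1={p,q,r}: ((s & r) U (p | r))=True (s & r)=False s=False r=True (p | r)=True p=True
s_2={s}: ((s & r) U (p | r))=False (s & r)=False s=True r=False (p | r)=False p=False
s_3={p,s}: ((s & r) U (p | r))=True (s & r)=False s=True r=False (p | r)=True p=True
s_4={q,r}: ((s & r) U (p | r))=True (s & r)=False s=False r=True (p | r)=True p=False
s_5={p,q,r}: ((s & r) U (p | r))=True (s & r)=False s=False r=True (p | r)=True p=True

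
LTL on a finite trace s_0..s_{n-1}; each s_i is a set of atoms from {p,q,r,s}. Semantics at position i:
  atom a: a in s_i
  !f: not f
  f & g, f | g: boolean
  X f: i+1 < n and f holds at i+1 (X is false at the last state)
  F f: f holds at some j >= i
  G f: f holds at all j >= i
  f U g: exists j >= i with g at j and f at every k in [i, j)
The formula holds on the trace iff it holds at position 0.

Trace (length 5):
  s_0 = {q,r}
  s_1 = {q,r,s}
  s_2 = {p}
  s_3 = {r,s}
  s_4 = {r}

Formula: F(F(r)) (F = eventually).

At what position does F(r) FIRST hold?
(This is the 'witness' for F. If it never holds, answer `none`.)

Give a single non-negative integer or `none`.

Answer: 0

Derivation:
s_0={q,r}: F(r)=True r=True
s_1={q,r,s}: F(r)=True r=True
s_2={p}: F(r)=True r=False
s_3={r,s}: F(r)=True r=True
s_4={r}: F(r)=True r=True
F(F(r)) holds; first witness at position 0.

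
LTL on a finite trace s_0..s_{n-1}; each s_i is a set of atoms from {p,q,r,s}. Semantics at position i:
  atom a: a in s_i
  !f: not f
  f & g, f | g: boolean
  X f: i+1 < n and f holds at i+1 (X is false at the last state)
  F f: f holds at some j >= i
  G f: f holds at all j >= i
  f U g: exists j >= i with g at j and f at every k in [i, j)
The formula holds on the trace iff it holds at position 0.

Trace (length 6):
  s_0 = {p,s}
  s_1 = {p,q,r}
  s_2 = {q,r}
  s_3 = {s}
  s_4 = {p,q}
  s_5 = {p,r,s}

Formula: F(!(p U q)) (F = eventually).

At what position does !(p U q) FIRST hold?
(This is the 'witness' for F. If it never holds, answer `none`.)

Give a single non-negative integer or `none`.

Answer: 3

Derivation:
s_0={p,s}: !(p U q)=False (p U q)=True p=True q=False
s_1={p,q,r}: !(p U q)=False (p U q)=True p=True q=True
s_2={q,r}: !(p U q)=False (p U q)=True p=False q=True
s_3={s}: !(p U q)=True (p U q)=False p=False q=False
s_4={p,q}: !(p U q)=False (p U q)=True p=True q=True
s_5={p,r,s}: !(p U q)=True (p U q)=False p=True q=False
F(!(p U q)) holds; first witness at position 3.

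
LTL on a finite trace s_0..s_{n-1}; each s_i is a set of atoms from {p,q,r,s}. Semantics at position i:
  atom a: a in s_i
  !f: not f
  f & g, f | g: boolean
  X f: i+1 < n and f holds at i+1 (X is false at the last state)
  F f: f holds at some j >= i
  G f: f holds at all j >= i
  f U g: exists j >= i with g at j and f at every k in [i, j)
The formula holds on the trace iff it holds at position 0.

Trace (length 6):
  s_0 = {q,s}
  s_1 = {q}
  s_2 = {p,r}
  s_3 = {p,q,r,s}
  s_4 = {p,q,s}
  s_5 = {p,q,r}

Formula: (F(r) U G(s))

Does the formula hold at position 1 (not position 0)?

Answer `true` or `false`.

s_0={q,s}: (F(r) U G(s))=False F(r)=True r=False G(s)=False s=True
s_1={q}: (F(r) U G(s))=False F(r)=True r=False G(s)=False s=False
s_2={p,r}: (F(r) U G(s))=False F(r)=True r=True G(s)=False s=False
s_3={p,q,r,s}: (F(r) U G(s))=False F(r)=True r=True G(s)=False s=True
s_4={p,q,s}: (F(r) U G(s))=False F(r)=True r=False G(s)=False s=True
s_5={p,q,r}: (F(r) U G(s))=False F(r)=True r=True G(s)=False s=False
Evaluating at position 1: result = False

Answer: false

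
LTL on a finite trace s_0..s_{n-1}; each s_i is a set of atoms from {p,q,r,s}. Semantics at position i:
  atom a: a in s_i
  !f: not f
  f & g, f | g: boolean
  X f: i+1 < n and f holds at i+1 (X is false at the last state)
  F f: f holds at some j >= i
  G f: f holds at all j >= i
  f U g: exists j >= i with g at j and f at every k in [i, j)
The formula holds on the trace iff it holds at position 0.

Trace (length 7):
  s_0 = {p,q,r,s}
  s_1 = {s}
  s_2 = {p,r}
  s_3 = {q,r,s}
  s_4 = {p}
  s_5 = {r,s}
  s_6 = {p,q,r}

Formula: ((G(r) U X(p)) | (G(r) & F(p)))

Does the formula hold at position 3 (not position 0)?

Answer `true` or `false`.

Answer: true

Derivation:
s_0={p,q,r,s}: ((G(r) U X(p)) | (G(r) & F(p)))=False (G(r) U X(p))=False G(r)=False r=True X(p)=False p=True (G(r) & F(p))=False F(p)=True
s_1={s}: ((G(r) U X(p)) | (G(r) & F(p)))=True (G(r) U X(p))=True G(r)=False r=False X(p)=True p=False (G(r) & F(p))=False F(p)=True
s_2={p,r}: ((G(r) U X(p)) | (G(r) & F(p)))=False (G(r) U X(p))=False G(r)=False r=True X(p)=False p=True (G(r) & F(p))=False F(p)=True
s_3={q,r,s}: ((G(r) U X(p)) | (G(r) & F(p)))=True (G(r) U X(p))=True G(r)=False r=True X(p)=True p=False (G(r) & F(p))=False F(p)=True
s_4={p}: ((G(r) U X(p)) | (G(r) & F(p)))=False (G(r) U X(p))=False G(r)=False r=False X(p)=False p=True (G(r) & F(p))=False F(p)=True
s_5={r,s}: ((G(r) U X(p)) | (G(r) & F(p)))=True (G(r) U X(p))=True G(r)=True r=True X(p)=True p=False (G(r) & F(p))=True F(p)=True
s_6={p,q,r}: ((G(r) U X(p)) | (G(r) & F(p)))=True (G(r) U X(p))=False G(r)=True r=True X(p)=False p=True (G(r) & F(p))=True F(p)=True
Evaluating at position 3: result = True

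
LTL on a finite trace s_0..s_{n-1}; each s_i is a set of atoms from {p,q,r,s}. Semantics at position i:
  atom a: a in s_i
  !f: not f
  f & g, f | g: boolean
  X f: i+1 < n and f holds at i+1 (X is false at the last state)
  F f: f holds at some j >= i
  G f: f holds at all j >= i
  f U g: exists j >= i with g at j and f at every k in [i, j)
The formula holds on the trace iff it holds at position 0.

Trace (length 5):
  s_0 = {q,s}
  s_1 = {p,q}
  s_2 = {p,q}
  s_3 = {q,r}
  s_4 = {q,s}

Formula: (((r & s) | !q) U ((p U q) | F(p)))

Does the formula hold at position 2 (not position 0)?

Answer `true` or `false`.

s_0={q,s}: (((r & s) | !q) U ((p U q) | F(p)))=True ((r & s) | !q)=False (r & s)=False r=False s=True !q=False q=True ((p U q) | F(p))=True (p U q)=True p=False F(p)=True
s_1={p,q}: (((r & s) | !q) U ((p U q) | F(p)))=True ((r & s) | !q)=False (r & s)=False r=False s=False !q=False q=True ((p U q) | F(p))=True (p U q)=True p=True F(p)=True
s_2={p,q}: (((r & s) | !q) U ((p U q) | F(p)))=True ((r & s) | !q)=False (r & s)=False r=False s=False !q=False q=True ((p U q) | F(p))=True (p U q)=True p=True F(p)=True
s_3={q,r}: (((r & s) | !q) U ((p U q) | F(p)))=True ((r & s) | !q)=False (r & s)=False r=True s=False !q=False q=True ((p U q) | F(p))=True (p U q)=True p=False F(p)=False
s_4={q,s}: (((r & s) | !q) U ((p U q) | F(p)))=True ((r & s) | !q)=False (r & s)=False r=False s=True !q=False q=True ((p U q) | F(p))=True (p U q)=True p=False F(p)=False
Evaluating at position 2: result = True

Answer: true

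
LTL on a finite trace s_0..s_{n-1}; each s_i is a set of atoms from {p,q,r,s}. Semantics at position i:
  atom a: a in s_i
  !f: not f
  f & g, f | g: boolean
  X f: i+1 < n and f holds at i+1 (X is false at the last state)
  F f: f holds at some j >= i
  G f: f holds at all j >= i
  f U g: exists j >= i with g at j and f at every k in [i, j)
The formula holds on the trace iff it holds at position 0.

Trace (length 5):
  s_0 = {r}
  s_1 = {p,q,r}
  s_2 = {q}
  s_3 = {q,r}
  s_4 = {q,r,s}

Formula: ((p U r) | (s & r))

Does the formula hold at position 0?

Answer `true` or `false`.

Answer: true

Derivation:
s_0={r}: ((p U r) | (s & r))=True (p U r)=True p=False r=True (s & r)=False s=False
s_1={p,q,r}: ((p U r) | (s & r))=True (p U r)=True p=True r=True (s & r)=False s=False
s_2={q}: ((p U r) | (s & r))=False (p U r)=False p=False r=False (s & r)=False s=False
s_3={q,r}: ((p U r) | (s & r))=True (p U r)=True p=False r=True (s & r)=False s=False
s_4={q,r,s}: ((p U r) | (s & r))=True (p U r)=True p=False r=True (s & r)=True s=True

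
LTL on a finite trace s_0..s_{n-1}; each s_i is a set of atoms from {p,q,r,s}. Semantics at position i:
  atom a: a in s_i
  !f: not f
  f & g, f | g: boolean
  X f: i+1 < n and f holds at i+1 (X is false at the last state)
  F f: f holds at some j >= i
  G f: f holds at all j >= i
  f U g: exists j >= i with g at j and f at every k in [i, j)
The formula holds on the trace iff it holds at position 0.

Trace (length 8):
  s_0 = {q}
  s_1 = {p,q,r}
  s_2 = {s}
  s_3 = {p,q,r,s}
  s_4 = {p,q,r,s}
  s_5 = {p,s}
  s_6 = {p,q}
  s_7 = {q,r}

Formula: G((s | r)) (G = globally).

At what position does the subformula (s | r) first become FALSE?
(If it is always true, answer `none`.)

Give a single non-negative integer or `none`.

s_0={q}: (s | r)=False s=False r=False
s_1={p,q,r}: (s | r)=True s=False r=True
s_2={s}: (s | r)=True s=True r=False
s_3={p,q,r,s}: (s | r)=True s=True r=True
s_4={p,q,r,s}: (s | r)=True s=True r=True
s_5={p,s}: (s | r)=True s=True r=False
s_6={p,q}: (s | r)=False s=False r=False
s_7={q,r}: (s | r)=True s=False r=True
G((s | r)) holds globally = False
First violation at position 0.

Answer: 0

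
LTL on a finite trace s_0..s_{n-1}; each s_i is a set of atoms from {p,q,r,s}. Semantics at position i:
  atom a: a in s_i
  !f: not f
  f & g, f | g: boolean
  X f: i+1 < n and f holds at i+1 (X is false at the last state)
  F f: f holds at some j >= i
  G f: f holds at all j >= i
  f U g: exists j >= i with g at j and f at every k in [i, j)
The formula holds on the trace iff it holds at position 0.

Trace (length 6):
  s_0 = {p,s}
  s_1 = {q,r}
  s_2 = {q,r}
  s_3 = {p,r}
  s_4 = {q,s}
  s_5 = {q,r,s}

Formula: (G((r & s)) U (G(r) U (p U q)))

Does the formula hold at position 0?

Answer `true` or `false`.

Answer: true

Derivation:
s_0={p,s}: (G((r & s)) U (G(r) U (p U q)))=True G((r & s))=False (r & s)=False r=False s=True (G(r) U (p U q))=True G(r)=False (p U q)=True p=True q=False
s_1={q,r}: (G((r & s)) U (G(r) U (p U q)))=True G((r & s))=False (r & s)=False r=True s=False (G(r) U (p U q))=True G(r)=False (p U q)=True p=False q=True
s_2={q,r}: (G((r & s)) U (G(r) U (p U q)))=True G((r & s))=False (r & s)=False r=True s=False (G(r) U (p U q))=True G(r)=False (p U q)=True p=False q=True
s_3={p,r}: (G((r & s)) U (G(r) U (p U q)))=True G((r & s))=False (r & s)=False r=True s=False (G(r) U (p U q))=True G(r)=False (p U q)=True p=True q=False
s_4={q,s}: (G((r & s)) U (G(r) U (p U q)))=True G((r & s))=False (r & s)=False r=False s=True (G(r) U (p U q))=True G(r)=False (p U q)=True p=False q=True
s_5={q,r,s}: (G((r & s)) U (G(r) U (p U q)))=True G((r & s))=True (r & s)=True r=True s=True (G(r) U (p U q))=True G(r)=True (p U q)=True p=False q=True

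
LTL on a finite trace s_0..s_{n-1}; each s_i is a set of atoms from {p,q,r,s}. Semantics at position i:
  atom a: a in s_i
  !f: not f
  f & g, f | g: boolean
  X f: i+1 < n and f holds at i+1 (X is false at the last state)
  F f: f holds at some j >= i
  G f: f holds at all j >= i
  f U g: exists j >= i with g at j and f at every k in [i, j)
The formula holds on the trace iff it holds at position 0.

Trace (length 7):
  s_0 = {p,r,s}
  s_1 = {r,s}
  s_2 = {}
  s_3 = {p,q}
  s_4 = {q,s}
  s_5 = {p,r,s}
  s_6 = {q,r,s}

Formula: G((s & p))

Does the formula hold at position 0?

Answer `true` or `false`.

Answer: false

Derivation:
s_0={p,r,s}: G((s & p))=False (s & p)=True s=True p=True
s_1={r,s}: G((s & p))=False (s & p)=False s=True p=False
s_2={}: G((s & p))=False (s & p)=False s=False p=False
s_3={p,q}: G((s & p))=False (s & p)=False s=False p=True
s_4={q,s}: G((s & p))=False (s & p)=False s=True p=False
s_5={p,r,s}: G((s & p))=False (s & p)=True s=True p=True
s_6={q,r,s}: G((s & p))=False (s & p)=False s=True p=False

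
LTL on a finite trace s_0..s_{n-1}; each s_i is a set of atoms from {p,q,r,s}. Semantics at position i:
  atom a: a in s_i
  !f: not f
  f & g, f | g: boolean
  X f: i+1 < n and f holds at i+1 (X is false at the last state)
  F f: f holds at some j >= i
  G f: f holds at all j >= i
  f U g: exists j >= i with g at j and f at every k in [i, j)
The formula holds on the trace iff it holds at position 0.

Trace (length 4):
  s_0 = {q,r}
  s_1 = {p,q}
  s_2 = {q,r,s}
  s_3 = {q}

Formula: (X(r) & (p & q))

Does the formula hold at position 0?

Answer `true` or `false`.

s_0={q,r}: (X(r) & (p & q))=False X(r)=False r=True (p & q)=False p=False q=True
s_1={p,q}: (X(r) & (p & q))=True X(r)=True r=False (p & q)=True p=True q=True
s_2={q,r,s}: (X(r) & (p & q))=False X(r)=False r=True (p & q)=False p=False q=True
s_3={q}: (X(r) & (p & q))=False X(r)=False r=False (p & q)=False p=False q=True

Answer: false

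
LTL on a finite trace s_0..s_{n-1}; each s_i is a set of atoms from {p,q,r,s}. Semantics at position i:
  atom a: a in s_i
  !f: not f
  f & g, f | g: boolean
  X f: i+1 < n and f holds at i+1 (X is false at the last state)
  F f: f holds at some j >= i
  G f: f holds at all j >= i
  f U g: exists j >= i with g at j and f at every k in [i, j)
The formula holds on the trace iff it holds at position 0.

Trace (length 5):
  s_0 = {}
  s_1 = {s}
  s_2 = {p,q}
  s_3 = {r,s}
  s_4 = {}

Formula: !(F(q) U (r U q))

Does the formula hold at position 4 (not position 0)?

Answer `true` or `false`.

Answer: true

Derivation:
s_0={}: !(F(q) U (r U q))=False (F(q) U (r U q))=True F(q)=True q=False (r U q)=False r=False
s_1={s}: !(F(q) U (r U q))=False (F(q) U (r U q))=True F(q)=True q=False (r U q)=False r=False
s_2={p,q}: !(F(q) U (r U q))=False (F(q) U (r U q))=True F(q)=True q=True (r U q)=True r=False
s_3={r,s}: !(F(q) U (r U q))=True (F(q) U (r U q))=False F(q)=False q=False (r U q)=False r=True
s_4={}: !(F(q) U (r U q))=True (F(q) U (r U q))=False F(q)=False q=False (r U q)=False r=False
Evaluating at position 4: result = True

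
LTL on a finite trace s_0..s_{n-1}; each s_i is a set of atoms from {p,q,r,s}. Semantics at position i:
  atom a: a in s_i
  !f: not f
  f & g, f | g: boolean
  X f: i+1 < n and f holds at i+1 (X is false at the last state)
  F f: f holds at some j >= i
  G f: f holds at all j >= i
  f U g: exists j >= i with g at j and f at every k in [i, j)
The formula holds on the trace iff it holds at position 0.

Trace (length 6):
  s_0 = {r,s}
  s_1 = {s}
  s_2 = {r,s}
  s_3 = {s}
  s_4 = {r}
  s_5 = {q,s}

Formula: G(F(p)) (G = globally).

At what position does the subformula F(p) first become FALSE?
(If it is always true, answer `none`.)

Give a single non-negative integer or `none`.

s_0={r,s}: F(p)=False p=False
s_1={s}: F(p)=False p=False
s_2={r,s}: F(p)=False p=False
s_3={s}: F(p)=False p=False
s_4={r}: F(p)=False p=False
s_5={q,s}: F(p)=False p=False
G(F(p)) holds globally = False
First violation at position 0.

Answer: 0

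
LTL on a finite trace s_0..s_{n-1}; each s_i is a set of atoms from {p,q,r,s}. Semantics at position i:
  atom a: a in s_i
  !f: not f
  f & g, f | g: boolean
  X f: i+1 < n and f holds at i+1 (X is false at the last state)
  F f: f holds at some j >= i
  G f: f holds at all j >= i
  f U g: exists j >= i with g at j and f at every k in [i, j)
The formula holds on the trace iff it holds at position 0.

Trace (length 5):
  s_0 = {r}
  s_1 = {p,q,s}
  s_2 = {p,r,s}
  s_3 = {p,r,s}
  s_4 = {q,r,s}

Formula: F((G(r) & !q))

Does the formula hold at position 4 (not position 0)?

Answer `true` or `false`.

s_0={r}: F((G(r) & !q))=True (G(r) & !q)=False G(r)=False r=True !q=True q=False
s_1={p,q,s}: F((G(r) & !q))=True (G(r) & !q)=False G(r)=False r=False !q=False q=True
s_2={p,r,s}: F((G(r) & !q))=True (G(r) & !q)=True G(r)=True r=True !q=True q=False
s_3={p,r,s}: F((G(r) & !q))=True (G(r) & !q)=True G(r)=True r=True !q=True q=False
s_4={q,r,s}: F((G(r) & !q))=False (G(r) & !q)=False G(r)=True r=True !q=False q=True
Evaluating at position 4: result = False

Answer: false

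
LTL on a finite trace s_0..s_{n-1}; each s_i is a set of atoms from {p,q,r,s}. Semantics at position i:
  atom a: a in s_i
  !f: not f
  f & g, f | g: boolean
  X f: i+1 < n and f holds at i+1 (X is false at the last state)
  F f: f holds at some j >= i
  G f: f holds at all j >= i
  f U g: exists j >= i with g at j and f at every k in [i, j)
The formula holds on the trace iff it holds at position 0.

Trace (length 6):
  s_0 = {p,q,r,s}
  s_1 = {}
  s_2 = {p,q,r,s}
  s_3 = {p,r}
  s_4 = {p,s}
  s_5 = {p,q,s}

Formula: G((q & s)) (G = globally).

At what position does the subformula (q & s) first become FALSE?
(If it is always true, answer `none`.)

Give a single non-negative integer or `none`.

s_0={p,q,r,s}: (q & s)=True q=True s=True
s_1={}: (q & s)=False q=False s=False
s_2={p,q,r,s}: (q & s)=True q=True s=True
s_3={p,r}: (q & s)=False q=False s=False
s_4={p,s}: (q & s)=False q=False s=True
s_5={p,q,s}: (q & s)=True q=True s=True
G((q & s)) holds globally = False
First violation at position 1.

Answer: 1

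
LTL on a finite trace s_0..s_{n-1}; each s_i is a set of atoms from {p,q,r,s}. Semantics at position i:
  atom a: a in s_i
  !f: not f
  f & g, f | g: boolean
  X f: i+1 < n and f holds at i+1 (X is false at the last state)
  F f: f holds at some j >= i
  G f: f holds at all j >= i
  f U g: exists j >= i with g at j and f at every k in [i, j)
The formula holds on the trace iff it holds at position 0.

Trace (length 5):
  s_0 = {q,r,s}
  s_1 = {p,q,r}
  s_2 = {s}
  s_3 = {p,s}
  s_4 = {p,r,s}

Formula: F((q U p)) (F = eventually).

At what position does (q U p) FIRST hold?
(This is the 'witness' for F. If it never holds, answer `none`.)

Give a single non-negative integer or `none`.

s_0={q,r,s}: (q U p)=True q=True p=False
s_1={p,q,r}: (q U p)=True q=True p=True
s_2={s}: (q U p)=False q=False p=False
s_3={p,s}: (q U p)=True q=False p=True
s_4={p,r,s}: (q U p)=True q=False p=True
F((q U p)) holds; first witness at position 0.

Answer: 0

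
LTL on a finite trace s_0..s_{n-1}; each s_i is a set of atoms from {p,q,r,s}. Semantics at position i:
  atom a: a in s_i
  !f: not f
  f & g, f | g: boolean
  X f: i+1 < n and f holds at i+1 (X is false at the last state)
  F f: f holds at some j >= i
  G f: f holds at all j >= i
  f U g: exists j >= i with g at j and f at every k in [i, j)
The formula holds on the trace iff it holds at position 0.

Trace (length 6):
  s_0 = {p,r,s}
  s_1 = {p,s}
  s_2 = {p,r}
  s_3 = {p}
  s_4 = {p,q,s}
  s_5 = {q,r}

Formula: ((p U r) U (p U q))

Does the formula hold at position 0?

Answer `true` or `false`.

Answer: true

Derivation:
s_0={p,r,s}: ((p U r) U (p U q))=True (p U r)=True p=True r=True (p U q)=True q=False
s_1={p,s}: ((p U r) U (p U q))=True (p U r)=True p=True r=False (p U q)=True q=False
s_2={p,r}: ((p U r) U (p U q))=True (p U r)=True p=True r=True (p U q)=True q=False
s_3={p}: ((p U r) U (p U q))=True (p U r)=True p=True r=False (p U q)=True q=False
s_4={p,q,s}: ((p U r) U (p U q))=True (p U r)=True p=True r=False (p U q)=True q=True
s_5={q,r}: ((p U r) U (p U q))=True (p U r)=True p=False r=True (p U q)=True q=True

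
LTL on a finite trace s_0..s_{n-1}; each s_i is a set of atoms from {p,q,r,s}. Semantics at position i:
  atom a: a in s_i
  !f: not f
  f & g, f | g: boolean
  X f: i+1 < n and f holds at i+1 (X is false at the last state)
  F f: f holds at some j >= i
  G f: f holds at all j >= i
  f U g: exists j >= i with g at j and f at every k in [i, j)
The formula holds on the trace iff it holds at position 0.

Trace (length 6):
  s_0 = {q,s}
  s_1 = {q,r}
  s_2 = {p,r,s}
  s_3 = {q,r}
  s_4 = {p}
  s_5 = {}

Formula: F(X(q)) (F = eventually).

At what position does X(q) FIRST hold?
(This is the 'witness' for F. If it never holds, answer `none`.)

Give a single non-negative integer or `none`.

s_0={q,s}: X(q)=True q=True
s_1={q,r}: X(q)=False q=True
s_2={p,r,s}: X(q)=True q=False
s_3={q,r}: X(q)=False q=True
s_4={p}: X(q)=False q=False
s_5={}: X(q)=False q=False
F(X(q)) holds; first witness at position 0.

Answer: 0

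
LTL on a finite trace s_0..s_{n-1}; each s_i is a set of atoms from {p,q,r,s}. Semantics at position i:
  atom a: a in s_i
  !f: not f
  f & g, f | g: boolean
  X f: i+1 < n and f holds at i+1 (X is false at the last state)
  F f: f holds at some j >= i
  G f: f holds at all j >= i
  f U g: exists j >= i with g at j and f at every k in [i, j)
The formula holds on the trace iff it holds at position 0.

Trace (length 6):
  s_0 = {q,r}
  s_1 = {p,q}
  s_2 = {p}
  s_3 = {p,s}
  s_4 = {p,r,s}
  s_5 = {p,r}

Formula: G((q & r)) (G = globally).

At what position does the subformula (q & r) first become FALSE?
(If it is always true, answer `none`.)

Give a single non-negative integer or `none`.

s_0={q,r}: (q & r)=True q=True r=True
s_1={p,q}: (q & r)=False q=True r=False
s_2={p}: (q & r)=False q=False r=False
s_3={p,s}: (q & r)=False q=False r=False
s_4={p,r,s}: (q & r)=False q=False r=True
s_5={p,r}: (q & r)=False q=False r=True
G((q & r)) holds globally = False
First violation at position 1.

Answer: 1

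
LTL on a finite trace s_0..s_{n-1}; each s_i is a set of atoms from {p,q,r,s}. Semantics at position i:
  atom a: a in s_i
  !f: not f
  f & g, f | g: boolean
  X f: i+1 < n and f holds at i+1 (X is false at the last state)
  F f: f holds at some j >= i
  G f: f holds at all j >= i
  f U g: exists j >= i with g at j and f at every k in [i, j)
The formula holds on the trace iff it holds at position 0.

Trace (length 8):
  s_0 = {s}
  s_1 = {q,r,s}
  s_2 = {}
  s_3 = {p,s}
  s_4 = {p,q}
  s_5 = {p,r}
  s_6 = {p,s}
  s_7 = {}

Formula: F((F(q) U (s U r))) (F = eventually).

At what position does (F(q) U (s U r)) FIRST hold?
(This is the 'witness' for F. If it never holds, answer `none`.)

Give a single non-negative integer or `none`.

Answer: 0

Derivation:
s_0={s}: (F(q) U (s U r))=True F(q)=True q=False (s U r)=True s=True r=False
s_1={q,r,s}: (F(q) U (s U r))=True F(q)=True q=True (s U r)=True s=True r=True
s_2={}: (F(q) U (s U r))=True F(q)=True q=False (s U r)=False s=False r=False
s_3={p,s}: (F(q) U (s U r))=True F(q)=True q=False (s U r)=False s=True r=False
s_4={p,q}: (F(q) U (s U r))=True F(q)=True q=True (s U r)=False s=False r=False
s_5={p,r}: (F(q) U (s U r))=True F(q)=False q=False (s U r)=True s=False r=True
s_6={p,s}: (F(q) U (s U r))=False F(q)=False q=False (s U r)=False s=True r=False
s_7={}: (F(q) U (s U r))=False F(q)=False q=False (s U r)=False s=False r=False
F((F(q) U (s U r))) holds; first witness at position 0.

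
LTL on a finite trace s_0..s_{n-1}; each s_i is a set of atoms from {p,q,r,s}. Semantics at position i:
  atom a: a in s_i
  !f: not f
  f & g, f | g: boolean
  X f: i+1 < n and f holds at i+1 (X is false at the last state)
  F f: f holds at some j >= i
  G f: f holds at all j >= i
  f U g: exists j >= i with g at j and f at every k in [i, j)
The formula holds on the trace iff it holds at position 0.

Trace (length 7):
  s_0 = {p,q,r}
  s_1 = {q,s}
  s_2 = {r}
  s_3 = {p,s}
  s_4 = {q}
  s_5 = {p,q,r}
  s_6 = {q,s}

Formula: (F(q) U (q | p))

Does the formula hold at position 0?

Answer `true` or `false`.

s_0={p,q,r}: (F(q) U (q | p))=True F(q)=True q=True (q | p)=True p=True
s_1={q,s}: (F(q) U (q | p))=True F(q)=True q=True (q | p)=True p=False
s_2={r}: (F(q) U (q | p))=True F(q)=True q=False (q | p)=False p=False
s_3={p,s}: (F(q) U (q | p))=True F(q)=True q=False (q | p)=True p=True
s_4={q}: (F(q) U (q | p))=True F(q)=True q=True (q | p)=True p=False
s_5={p,q,r}: (F(q) U (q | p))=True F(q)=True q=True (q | p)=True p=True
s_6={q,s}: (F(q) U (q | p))=True F(q)=True q=True (q | p)=True p=False

Answer: true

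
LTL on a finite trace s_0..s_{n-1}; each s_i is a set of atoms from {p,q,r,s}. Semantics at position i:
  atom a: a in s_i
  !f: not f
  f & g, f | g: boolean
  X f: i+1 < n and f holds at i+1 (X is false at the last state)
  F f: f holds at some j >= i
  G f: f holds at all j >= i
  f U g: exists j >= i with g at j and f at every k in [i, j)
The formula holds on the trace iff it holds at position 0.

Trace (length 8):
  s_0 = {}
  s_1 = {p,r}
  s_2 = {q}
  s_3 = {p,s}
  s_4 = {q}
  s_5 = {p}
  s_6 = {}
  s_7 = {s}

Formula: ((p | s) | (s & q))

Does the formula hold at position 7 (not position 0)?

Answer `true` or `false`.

Answer: true

Derivation:
s_0={}: ((p | s) | (s & q))=False (p | s)=False p=False s=False (s & q)=False q=False
s_1={p,r}: ((p | s) | (s & q))=True (p | s)=True p=True s=False (s & q)=False q=False
s_2={q}: ((p | s) | (s & q))=False (p | s)=False p=False s=False (s & q)=False q=True
s_3={p,s}: ((p | s) | (s & q))=True (p | s)=True p=True s=True (s & q)=False q=False
s_4={q}: ((p | s) | (s & q))=False (p | s)=False p=False s=False (s & q)=False q=True
s_5={p}: ((p | s) | (s & q))=True (p | s)=True p=True s=False (s & q)=False q=False
s_6={}: ((p | s) | (s & q))=False (p | s)=False p=False s=False (s & q)=False q=False
s_7={s}: ((p | s) | (s & q))=True (p | s)=True p=False s=True (s & q)=False q=False
Evaluating at position 7: result = True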